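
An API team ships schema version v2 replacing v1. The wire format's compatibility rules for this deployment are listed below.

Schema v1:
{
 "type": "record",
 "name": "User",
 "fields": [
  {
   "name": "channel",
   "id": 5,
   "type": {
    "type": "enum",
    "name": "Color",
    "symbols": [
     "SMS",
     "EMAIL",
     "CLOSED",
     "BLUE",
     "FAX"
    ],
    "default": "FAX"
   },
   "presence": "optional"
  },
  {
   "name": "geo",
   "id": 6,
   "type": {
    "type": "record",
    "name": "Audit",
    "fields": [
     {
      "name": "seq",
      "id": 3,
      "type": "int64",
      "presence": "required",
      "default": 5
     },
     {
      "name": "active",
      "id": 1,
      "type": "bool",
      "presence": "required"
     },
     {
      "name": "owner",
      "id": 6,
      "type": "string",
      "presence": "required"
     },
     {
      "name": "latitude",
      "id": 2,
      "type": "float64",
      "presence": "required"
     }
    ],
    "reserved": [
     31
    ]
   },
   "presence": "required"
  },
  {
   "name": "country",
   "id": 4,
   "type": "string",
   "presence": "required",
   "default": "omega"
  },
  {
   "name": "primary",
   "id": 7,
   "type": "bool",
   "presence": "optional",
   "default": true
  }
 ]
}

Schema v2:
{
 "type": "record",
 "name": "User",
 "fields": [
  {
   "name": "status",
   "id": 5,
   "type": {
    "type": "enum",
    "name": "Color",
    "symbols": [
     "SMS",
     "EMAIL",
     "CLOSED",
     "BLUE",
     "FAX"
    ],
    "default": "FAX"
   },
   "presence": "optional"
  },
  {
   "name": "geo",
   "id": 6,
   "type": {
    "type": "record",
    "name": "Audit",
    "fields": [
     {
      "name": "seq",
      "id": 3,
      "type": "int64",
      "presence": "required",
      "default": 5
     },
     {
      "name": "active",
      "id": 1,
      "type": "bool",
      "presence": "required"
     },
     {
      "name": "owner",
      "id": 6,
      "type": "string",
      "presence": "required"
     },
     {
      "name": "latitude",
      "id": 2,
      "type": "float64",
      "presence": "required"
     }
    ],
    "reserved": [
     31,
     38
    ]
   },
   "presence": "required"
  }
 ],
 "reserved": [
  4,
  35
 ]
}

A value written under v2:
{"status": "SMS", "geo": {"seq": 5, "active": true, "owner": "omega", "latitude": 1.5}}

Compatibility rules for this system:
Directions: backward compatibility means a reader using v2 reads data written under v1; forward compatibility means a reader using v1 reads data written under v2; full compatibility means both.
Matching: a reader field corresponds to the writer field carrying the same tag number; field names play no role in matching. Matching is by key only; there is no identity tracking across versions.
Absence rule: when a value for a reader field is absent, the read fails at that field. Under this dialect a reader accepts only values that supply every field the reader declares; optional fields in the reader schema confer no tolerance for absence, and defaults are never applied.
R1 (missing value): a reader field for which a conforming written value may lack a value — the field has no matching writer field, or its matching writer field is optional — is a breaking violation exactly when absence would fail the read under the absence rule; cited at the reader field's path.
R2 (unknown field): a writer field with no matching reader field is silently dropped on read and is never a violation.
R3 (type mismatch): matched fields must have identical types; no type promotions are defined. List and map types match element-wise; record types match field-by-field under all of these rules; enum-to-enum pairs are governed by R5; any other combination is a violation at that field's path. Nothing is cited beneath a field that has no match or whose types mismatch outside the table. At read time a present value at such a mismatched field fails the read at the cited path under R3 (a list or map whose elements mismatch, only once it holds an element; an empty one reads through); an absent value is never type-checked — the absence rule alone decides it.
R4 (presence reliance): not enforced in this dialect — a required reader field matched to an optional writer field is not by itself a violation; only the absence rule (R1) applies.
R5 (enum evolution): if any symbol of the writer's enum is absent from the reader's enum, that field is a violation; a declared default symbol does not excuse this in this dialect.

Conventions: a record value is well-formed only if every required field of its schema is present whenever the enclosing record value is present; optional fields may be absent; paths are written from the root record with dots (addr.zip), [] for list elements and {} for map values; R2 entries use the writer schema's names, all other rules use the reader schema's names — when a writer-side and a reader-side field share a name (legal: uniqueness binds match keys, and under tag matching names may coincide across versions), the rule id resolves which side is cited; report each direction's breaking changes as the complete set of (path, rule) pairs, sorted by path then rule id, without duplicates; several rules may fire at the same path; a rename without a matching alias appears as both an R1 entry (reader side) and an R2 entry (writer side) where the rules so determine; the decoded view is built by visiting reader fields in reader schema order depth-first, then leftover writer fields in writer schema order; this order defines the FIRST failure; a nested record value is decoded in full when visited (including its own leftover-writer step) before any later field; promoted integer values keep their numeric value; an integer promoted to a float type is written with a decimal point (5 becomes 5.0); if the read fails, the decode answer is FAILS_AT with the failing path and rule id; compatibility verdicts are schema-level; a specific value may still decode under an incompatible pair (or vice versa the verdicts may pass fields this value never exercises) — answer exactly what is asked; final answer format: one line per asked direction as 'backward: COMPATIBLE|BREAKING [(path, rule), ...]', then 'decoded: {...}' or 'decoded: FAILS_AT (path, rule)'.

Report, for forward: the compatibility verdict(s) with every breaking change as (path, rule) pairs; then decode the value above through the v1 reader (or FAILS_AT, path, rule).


forward: BREAKING [(channel, R1), (country, R1), (primary, R1)]; decoded: FAILS_AT (country, R1)

the writer's type comes first in each User pair
forward analysis of User with v1 as reader and v2 as writer:
  channel <- status (Color -> Color, writer optional)
  geo <- geo (Audit -> Audit, writer required)
  country has no writer counterpart
  primary has no writer counterpart
  geo.seq <- geo.seq (int64 -> int64, writer required)
  geo.active <- geo.active (bool -> bool, writer required)
  geo.owner <- geo.owner (string -> string, writer required)
  geo.latitude <- geo.latitude (float64 -> float64, writer required)
  breaking: (channel, R1)
  breaking: (country, R1)
  breaking: (primary, R1)
  => forward: BREAKING (3)
decode (reader v1):
  channel := "SMS" (from writer status)
  geo.seq := 5
  geo.active := true
  geo.owner := "omega"
  geo.latitude := 1.5
  read fails at country under R1 (no fill)
  => FAILS_AT (country, R1)
the rest of the User diff is inert for this question:
  removed field primary from record User -> affects backward compatibility only, which is not asked
  renamed field channel to status in record User -> affects backward compatibility only, which is not asked


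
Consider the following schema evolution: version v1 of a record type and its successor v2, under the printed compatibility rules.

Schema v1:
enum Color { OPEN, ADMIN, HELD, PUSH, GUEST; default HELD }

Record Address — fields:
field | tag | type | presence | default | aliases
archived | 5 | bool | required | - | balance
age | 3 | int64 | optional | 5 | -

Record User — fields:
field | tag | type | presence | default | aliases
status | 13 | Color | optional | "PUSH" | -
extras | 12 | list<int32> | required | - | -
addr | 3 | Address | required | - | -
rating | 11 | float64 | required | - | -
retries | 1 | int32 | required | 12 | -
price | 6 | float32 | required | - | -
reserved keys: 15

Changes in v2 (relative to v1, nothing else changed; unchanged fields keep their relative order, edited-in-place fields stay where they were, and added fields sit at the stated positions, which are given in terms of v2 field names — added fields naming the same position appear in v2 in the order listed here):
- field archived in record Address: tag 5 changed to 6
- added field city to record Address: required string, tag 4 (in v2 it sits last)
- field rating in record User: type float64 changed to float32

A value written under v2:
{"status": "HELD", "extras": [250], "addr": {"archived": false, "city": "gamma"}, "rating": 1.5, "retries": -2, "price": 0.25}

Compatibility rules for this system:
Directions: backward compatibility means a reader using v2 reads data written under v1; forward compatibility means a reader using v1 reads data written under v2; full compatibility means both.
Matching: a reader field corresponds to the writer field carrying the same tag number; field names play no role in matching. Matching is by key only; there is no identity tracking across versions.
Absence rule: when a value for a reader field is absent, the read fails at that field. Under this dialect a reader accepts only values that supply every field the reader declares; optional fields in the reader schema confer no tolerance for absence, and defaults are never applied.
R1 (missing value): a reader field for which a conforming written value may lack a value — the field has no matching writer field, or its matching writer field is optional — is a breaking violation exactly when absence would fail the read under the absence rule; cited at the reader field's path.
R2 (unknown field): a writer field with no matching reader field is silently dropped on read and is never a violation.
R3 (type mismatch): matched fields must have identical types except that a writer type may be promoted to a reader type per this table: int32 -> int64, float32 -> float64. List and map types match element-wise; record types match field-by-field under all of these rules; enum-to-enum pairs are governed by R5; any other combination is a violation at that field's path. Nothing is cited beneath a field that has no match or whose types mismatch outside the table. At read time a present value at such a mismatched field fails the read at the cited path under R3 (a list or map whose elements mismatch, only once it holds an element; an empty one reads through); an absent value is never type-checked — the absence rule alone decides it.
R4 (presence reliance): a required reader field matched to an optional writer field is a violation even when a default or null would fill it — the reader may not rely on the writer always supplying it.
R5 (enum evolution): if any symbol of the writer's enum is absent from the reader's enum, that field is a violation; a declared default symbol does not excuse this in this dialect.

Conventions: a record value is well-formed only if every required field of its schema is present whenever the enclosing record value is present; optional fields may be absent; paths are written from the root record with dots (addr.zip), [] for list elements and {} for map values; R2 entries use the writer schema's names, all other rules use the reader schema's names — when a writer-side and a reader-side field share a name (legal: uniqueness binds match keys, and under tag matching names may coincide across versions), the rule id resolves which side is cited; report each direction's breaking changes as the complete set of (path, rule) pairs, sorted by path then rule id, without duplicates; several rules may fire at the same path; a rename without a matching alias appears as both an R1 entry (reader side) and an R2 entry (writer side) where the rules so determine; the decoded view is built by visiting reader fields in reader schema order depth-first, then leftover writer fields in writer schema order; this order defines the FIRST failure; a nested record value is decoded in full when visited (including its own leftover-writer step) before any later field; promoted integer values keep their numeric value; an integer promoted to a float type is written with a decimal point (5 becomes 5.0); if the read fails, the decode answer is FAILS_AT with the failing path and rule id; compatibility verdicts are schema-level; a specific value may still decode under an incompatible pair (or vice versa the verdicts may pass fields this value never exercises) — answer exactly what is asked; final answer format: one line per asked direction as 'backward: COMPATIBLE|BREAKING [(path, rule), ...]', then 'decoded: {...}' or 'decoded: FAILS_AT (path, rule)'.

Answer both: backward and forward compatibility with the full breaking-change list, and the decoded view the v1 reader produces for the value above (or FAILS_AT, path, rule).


backward: BREAKING [(addr.age, R1), (addr.archived, R1), (addr.city, R1), (rating, R3), (status, R1)]; forward: BREAKING [(addr.age, R1), (addr.archived, R1), (status, R1)]; decoded: FAILS_AT (addr.archived, R1)

each type pair in User: writer, then reader
backward for User (reader v2, writer v1):
  writer optional, Color -> Color: reader status maps from writer status
  writer required, list<int32> -> list<int32>: reader extras maps from writer extras
  writer required, Address -> Address: reader addr maps from writer addr
  writer required, float64 -> float32: reader rating maps from writer rating
  writer required, int32 -> int32: reader retries maps from writer retries
  writer required, float32 -> float32: reader price maps from writer price
  addr.archived has no writer counterpart
  writer optional, int64 -> int64: reader addr.age maps from writer addr.age
  addr.city has no writer counterpart
  writer field addr.archived has no reader counterpart
  R1 fires at addr.age
  R1 fires at addr.archived
  R1 fires at addr.city
  R3 fires at rating
  R1 fires at status
  => backward verdict for User: BREAKING, 5 violation(s)
forward for User (reader v1, writer v2):
  writer optional, Color -> Color: reader status maps from writer status
  writer required, list<int32> -> list<int32>: reader extras maps from writer extras
  writer required, Address -> Address: reader addr maps from writer addr
  writer required, float32 -> float64: reader rating maps from writer rating
  writer required, int32 -> int32: reader retries maps from writer retries
  writer required, float32 -> float32: reader price maps from writer price
  addr.archived has no writer counterpart
  writer optional, int64 -> int64: reader addr.age maps from writer addr.age
  writer field addr.archived has no reader counterpart
  writer field addr.city has no reader counterpart
  R1 fires at addr.age
  R1 fires at addr.archived
  R1 fires at status
  => forward verdict for User: BREAKING, 3 violation(s)
decoding the User value with the v1 reader:
  status := "HELD"
  extras := [250]
  read fails at addr.archived under R1 (no fill)
  => FAILS_AT (addr.archived, R1)


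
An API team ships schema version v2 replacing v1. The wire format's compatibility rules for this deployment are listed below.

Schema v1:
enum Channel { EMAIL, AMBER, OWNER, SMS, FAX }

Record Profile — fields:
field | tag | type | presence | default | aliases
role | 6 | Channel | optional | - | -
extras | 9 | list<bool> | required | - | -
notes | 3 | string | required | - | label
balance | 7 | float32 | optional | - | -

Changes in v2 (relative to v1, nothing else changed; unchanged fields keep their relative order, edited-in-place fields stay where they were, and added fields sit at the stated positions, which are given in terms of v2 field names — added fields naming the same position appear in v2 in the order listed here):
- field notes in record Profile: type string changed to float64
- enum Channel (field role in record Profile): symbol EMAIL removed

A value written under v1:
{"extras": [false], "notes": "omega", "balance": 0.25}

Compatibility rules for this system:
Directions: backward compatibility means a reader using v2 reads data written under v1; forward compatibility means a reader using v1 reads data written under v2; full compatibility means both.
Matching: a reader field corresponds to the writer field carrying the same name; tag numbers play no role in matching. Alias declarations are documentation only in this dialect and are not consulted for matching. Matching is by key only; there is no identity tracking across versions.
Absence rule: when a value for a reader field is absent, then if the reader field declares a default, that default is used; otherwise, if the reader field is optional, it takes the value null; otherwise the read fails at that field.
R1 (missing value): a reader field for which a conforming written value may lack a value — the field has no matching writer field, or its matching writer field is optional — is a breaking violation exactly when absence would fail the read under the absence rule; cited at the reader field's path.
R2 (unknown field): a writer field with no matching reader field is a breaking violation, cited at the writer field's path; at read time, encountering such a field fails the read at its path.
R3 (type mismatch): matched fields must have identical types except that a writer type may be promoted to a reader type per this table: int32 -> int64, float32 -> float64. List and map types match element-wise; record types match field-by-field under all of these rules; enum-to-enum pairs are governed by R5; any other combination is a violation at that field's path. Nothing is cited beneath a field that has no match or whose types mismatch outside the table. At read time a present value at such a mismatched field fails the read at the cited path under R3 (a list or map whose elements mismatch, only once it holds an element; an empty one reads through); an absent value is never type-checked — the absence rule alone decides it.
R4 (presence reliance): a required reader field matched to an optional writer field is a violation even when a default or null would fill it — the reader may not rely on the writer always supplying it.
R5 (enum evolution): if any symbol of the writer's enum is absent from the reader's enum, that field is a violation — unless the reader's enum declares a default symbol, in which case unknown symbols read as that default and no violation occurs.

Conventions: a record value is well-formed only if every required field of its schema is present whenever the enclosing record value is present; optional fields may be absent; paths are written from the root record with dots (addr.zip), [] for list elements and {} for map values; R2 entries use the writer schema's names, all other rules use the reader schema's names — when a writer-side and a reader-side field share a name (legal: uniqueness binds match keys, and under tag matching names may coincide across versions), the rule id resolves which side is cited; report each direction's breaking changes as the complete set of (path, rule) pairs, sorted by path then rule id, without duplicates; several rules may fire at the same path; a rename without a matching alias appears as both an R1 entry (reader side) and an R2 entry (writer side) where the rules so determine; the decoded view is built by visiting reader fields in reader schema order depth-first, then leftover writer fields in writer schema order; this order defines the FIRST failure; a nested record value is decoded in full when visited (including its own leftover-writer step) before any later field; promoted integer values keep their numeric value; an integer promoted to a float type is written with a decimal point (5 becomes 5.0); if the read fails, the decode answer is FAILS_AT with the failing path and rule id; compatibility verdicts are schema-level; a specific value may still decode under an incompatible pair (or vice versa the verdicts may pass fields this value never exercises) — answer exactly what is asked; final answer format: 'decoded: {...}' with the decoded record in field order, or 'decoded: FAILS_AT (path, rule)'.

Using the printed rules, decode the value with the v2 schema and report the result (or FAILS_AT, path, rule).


decoded: FAILS_AT (notes, R3)

each type pair in Profile: writer, then reader
migrating the Profile value to v2:
  role := null (absent, optional -> null)
  extras := [false]
  read fails at notes under R3
  => FAILS_AT (notes, R3)
diffs on Profile not affecting the asked answer:
  enum Channel (field role in record Profile): symbol EMAIL removed -> affects the rule determinations only; this particular Profile value decodes identically


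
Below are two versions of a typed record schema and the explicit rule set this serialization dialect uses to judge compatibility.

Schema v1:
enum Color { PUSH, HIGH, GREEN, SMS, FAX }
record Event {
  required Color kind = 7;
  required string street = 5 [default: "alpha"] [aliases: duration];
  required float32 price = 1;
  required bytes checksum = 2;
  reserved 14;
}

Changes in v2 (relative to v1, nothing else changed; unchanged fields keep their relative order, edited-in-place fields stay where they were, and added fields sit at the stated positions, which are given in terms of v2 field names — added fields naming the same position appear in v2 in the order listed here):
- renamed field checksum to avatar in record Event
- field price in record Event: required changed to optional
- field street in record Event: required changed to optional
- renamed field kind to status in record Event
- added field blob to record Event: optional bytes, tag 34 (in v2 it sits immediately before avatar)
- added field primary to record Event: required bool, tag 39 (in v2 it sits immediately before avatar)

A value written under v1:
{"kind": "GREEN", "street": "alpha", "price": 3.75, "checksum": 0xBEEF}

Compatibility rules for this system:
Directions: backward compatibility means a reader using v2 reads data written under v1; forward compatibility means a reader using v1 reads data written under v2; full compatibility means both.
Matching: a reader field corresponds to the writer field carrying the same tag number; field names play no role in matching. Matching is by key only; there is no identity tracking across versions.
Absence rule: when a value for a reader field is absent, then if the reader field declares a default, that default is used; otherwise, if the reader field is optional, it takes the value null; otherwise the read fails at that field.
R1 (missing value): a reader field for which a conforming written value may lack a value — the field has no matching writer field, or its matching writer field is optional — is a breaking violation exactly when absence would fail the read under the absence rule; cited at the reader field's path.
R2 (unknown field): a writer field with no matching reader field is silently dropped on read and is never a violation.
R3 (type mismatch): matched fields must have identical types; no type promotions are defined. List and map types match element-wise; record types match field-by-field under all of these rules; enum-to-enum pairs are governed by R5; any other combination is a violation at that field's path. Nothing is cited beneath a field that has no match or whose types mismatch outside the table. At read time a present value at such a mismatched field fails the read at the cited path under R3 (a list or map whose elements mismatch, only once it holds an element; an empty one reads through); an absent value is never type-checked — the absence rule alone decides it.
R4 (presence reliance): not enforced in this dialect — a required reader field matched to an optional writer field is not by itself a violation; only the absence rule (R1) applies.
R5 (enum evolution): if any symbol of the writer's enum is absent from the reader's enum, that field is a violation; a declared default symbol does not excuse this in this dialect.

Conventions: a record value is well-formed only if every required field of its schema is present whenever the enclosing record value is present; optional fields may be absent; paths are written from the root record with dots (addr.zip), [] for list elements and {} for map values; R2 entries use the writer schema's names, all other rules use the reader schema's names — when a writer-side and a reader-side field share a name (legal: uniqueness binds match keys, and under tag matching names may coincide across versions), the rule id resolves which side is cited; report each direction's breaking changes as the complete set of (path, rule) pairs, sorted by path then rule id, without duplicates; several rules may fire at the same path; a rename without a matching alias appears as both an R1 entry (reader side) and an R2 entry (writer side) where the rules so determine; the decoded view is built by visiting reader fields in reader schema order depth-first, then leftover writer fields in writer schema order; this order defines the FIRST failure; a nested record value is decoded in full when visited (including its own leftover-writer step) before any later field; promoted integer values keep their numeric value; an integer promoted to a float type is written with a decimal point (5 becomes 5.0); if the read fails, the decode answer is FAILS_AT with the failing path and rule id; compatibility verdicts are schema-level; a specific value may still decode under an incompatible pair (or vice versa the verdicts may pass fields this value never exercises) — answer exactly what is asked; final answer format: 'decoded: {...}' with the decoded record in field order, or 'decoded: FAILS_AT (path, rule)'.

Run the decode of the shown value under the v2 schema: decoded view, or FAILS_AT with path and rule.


decoded: FAILS_AT (primary, R1)

each type pair in Event: writer, then reader
decoding the Event value with the v2 reader:
  status := "GREEN" (from writer kind)
  street := "alpha"
  price := 3.75
  blob := null (absent, optional -> null)
  read fails at primary under R1 (no fill)
  => FAILS_AT (primary, R1)
checking off the Event differences that do not matter here:
  renamed field checksum to avatar in record Event -> inert under this dialect — no rule fires on Event and the result does not move
  field price in record Event: required changed to optional -> shifts the Event verdicts, not this decode
  field street in record Event: required changed to optional -> inert under this dialect — no rule fires on Event and the result does not move
  renamed field kind to status in record Event -> inert under this dialect — no rule fires on Event and the result does not move
  added field blob to record Event: optional bytes, tag 34 (in v2 it sits immediately before avatar) -> inert under this dialect — no rule fires on Event and the result does not move


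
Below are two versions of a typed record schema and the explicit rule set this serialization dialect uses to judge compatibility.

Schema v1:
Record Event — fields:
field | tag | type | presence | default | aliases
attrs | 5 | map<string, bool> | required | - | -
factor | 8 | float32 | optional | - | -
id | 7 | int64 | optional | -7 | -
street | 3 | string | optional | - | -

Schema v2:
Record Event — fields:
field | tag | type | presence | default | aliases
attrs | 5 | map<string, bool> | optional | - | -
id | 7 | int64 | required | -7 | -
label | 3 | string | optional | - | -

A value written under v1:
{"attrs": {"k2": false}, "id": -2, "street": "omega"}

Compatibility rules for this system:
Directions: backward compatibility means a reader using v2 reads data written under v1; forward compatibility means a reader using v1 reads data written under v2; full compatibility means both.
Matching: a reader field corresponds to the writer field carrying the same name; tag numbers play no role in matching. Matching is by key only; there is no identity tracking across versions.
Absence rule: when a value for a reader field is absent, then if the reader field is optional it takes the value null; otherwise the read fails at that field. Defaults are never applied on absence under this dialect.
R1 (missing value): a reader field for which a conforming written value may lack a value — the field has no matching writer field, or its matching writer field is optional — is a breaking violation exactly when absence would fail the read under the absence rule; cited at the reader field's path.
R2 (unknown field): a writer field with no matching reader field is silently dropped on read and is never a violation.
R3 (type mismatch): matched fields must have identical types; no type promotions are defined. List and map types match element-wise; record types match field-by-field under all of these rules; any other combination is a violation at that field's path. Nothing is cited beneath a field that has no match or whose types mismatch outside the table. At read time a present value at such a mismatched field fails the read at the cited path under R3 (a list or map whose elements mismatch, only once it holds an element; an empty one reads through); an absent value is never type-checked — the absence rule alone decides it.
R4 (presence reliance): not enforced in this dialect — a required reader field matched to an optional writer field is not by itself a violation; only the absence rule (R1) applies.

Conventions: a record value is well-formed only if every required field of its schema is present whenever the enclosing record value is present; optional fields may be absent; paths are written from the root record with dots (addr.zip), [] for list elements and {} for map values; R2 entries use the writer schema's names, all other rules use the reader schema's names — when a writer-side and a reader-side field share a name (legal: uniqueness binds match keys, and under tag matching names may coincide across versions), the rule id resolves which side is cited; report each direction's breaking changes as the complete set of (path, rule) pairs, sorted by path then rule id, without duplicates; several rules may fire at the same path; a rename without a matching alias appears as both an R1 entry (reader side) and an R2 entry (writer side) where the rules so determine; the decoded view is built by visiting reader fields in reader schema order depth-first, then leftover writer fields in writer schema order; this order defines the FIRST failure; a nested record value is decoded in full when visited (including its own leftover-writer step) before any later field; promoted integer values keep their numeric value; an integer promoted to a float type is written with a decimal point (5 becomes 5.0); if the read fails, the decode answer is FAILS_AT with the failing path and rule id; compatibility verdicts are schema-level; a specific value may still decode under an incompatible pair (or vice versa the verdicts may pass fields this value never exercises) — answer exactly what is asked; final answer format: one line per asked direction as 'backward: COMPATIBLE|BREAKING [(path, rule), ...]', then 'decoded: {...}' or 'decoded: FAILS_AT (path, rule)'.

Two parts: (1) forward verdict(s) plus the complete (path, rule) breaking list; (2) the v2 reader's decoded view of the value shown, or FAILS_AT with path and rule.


each type pair in Event: writer, then reader
forward pass over Event, reader schema v1, writer schema v2:
  attrs: paired with writer attrs (map<string, bool> -> map<string, bool>; writer optional)
  factor: no writer match
  id: paired with writer id (int64 -> int64; writer required)
  street: no writer match
  writer label: unknown to reader
  R1 fires at attrs
  forward on Event therefore BREAKING (1)
decoding the Event value with the v2 reader:
  attrs := {"k2": false}
  id := -2
  label := null (absent, optional -> null)
  writer street: unknown -> dropped
  => decoded: {"attrs": {"k2": false}, "id": -2, "label": null}
the other Event changes do not affect what is asked:
  field id in record Event: optional changed to required -> its effect on Event is confined to the backward direction, not asked

forward: BREAKING [(attrs, R1)]; decoded: {"attrs": {"k2": false}, "id": -2, "label": null}


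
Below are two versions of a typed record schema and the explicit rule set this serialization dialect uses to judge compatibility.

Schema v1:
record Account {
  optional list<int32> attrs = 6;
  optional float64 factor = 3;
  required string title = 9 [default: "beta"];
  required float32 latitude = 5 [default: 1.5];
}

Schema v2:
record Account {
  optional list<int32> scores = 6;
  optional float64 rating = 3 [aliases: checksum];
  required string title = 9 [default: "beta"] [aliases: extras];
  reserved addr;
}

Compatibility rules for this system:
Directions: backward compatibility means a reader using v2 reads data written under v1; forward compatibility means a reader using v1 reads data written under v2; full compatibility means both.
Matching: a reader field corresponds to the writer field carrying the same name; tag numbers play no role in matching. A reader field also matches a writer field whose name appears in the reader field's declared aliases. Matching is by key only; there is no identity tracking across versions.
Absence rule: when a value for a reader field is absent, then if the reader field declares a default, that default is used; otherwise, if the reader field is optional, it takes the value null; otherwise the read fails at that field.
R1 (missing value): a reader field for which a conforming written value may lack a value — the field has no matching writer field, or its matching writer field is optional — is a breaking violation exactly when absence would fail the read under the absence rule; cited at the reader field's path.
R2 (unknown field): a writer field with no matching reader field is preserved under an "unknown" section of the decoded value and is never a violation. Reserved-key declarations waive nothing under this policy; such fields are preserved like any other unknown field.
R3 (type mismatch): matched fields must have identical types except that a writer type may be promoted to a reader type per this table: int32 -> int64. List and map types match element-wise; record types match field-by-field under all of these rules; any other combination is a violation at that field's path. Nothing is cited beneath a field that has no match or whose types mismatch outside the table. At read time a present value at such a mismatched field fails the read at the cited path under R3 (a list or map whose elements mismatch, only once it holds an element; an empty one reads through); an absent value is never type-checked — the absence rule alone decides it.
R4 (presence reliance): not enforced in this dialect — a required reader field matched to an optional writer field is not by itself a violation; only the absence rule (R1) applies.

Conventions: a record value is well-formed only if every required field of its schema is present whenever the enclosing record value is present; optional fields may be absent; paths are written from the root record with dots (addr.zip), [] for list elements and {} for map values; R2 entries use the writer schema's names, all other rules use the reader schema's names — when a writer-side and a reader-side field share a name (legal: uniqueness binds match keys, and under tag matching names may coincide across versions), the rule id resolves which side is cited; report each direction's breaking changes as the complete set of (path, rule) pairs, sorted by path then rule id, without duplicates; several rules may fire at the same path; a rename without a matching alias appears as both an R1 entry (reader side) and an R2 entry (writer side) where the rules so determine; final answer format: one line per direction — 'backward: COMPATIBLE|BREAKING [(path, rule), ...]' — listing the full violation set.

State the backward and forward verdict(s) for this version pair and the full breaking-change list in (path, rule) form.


the writer's type comes first in each Account pair
backward on Account — v2 reading data written by v1:
  scores: no writer-side match
  rating: no writer-side match
  title: paired with writer title (string -> string; writer required)
  attrs (writer side), unknown to reader
  factor (writer side), unknown to reader
  latitude (writer side), unknown to reader
  => backward verdict for Account: COMPATIBLE, no violations
forward on Account — v1 reading data written by v2:
  attrs: no writer-side match
  factor: no writer-side match
  title: paired with writer title (string -> string; writer required)
  latitude: no writer-side match
  scores (writer side), unknown to reader
  rating (writer side), unknown to reader
  => forward verdict for Account: COMPATIBLE, no violations

backward: COMPATIBLE []; forward: COMPATIBLE []


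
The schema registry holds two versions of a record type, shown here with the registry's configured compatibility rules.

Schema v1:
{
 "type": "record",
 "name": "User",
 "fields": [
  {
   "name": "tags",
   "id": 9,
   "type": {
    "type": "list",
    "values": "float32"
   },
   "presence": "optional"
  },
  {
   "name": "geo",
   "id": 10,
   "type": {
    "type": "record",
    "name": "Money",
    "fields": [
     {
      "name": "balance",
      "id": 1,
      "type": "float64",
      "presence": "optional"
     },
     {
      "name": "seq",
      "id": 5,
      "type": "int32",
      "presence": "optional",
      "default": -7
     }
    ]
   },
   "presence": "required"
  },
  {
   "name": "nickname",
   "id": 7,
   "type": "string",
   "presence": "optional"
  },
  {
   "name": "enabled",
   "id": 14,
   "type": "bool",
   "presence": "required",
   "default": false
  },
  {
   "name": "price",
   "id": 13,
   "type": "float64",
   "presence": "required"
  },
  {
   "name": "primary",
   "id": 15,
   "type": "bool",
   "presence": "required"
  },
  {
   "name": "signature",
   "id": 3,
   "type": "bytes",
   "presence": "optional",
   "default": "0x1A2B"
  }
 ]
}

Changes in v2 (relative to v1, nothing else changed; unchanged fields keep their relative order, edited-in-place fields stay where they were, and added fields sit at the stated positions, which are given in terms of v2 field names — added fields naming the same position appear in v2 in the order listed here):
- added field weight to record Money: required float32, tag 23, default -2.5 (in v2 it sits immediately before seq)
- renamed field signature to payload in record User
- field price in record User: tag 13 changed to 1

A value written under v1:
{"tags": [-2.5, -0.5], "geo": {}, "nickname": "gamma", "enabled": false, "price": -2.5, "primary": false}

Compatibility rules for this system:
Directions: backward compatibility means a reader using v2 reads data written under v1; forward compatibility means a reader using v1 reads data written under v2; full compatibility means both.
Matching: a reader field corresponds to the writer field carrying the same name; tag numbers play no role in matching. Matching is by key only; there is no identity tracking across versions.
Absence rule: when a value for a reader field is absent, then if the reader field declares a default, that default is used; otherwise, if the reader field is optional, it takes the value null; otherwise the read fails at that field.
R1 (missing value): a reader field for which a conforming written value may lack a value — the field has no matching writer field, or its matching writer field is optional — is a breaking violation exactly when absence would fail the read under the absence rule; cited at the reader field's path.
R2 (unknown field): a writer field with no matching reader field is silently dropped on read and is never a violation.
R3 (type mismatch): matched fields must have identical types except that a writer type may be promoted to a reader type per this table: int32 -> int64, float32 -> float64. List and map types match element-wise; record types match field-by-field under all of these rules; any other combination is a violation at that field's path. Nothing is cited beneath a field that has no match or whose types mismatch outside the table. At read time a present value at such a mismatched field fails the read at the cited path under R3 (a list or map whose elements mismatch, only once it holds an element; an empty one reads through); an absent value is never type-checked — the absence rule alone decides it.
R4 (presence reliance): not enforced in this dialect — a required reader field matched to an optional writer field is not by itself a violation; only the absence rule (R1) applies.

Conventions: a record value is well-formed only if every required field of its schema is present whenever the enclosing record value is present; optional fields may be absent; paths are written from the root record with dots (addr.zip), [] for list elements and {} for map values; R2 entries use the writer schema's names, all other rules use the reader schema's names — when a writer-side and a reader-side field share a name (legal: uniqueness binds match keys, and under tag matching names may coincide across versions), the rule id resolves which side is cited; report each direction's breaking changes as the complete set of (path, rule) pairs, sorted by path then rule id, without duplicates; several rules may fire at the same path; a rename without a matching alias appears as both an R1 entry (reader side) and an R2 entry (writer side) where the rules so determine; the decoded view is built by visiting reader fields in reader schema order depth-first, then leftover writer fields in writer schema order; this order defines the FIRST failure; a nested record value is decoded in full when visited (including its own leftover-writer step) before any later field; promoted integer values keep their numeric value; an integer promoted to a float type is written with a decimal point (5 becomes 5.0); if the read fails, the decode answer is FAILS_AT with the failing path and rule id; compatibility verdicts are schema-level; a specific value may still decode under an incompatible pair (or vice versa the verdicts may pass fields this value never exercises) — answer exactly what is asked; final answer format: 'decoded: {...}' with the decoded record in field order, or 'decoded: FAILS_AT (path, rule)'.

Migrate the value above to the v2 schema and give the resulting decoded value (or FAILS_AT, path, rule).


each type pair in User: writer, then reader
decode (reader v2):
  tags := [-2.5, -0.5]
  geo.balance := null (absent, optional -> null)
  geo.weight := -2.5 (absent -> default)
  geo.seq := -7 (absent -> default)
  nickname := "gamma"
  enabled := false
  price := -2.5
  primary := false
  payload := 0x1A2B (absent -> default)
  => decoded: {"tags": [-2.5, -0.5], "geo": {"balance": null, "weight": -2.5, "seq": -7}, "nickname": "gamma", "enabled": false, "price": -2.5, "primary": false, "payload": 0x1A2B}
remaining User differences; none change what is asked:
  field price in record User: tag 13 changed to 1 -> inert under this dialect — no rule fires on User and the result does not move

decoded: {"tags": [-2.5, -0.5], "geo": {"balance": null, "weight": -2.5, "seq": -7}, "nickname": "gamma", "enabled": false, "price": -2.5, "primary": false, "payload": 0x1A2B}
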